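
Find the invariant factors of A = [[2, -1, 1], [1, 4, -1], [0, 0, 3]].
x - 3, (x - 3)^2

The Jordan structure of A has elementary divisors (x - 3)^2, (x - 3). Arranging the block sizes at each eigenvalue in decreasing order and taking row products gives the invariant factors.

Invariant factors (smallest first, each dividing the next): x - 3, (x - 3)^2.

Check: the last factor (x - 3)^2 is the minimal polynomial, and the product (x - 3)^3 is the characteristic polynomial.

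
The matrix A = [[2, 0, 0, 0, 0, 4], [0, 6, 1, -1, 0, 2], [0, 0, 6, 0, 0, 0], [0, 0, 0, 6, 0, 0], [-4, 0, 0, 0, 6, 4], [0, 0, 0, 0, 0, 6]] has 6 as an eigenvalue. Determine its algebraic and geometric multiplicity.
The characteristic polynomial is (x - 6)^5(x - 2), so the factor x - 6 appears with exponent 5: the algebraic multiplicity is 5.

rank(A - 6I) = 2, so the eigenspace has dimension 6 - 2 = 4: the geometric multiplicity is 4.

Since 4 < 5, A is not diagonalizable.

algebraic multiplicity 5, geometric multiplicity 4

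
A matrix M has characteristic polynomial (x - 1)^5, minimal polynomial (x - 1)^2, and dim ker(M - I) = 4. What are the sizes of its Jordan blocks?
Jordan blocks: (1, 2), (1, 1), (1, 1), (1, 1)

λ = 1: algebraic multiplicity 5 (exponent in χ_M), largest block size 2 (exponent in m_M), 4 blocks (geometric multiplicity). These force block sizes [2, 1, 1, 1].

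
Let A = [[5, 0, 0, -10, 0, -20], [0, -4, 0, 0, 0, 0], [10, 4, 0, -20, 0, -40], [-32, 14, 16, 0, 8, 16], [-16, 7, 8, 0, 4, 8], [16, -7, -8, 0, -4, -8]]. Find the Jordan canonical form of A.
The characteristic polynomial is det(xI - A) = x^3(x - 5)(x + 4)^2, so the eigenvalues are -4 (algebraic multiplicity 2), 0 (algebraic multiplicity 3), 5 (algebraic multiplicity 1).

For λ = -4: rank(A + 4I) = 5, rank((A + 4I)^2) = 4. The eigenspace has dimension 6 - 5 = 1, so there is 1 Jordan block; the rank sequence gives block sizes [2].

For λ = 0: rank(A) = 3. The eigenspace has dimension 6 - 3 = 3, so there are 3 Jordan blocks; the rank sequence gives block sizes [1, 1, 1].

For λ = 5: algebraic multiplicity 1 gives one 1×1 block.

Assembling the blocks gives the Jordan form J above.

J = [[-4, 1, 0, 0, 0, 0], [0, -4, 0, 0, 0, 0], [0, 0, 0, 0, 0, 0], [0, 0, 0, 0, 0, 0], [0, 0, 0, 0, 0, 0], [0, 0, 0, 0, 0, 5]]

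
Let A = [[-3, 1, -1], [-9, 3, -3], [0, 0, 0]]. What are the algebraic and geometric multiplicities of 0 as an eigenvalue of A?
The characteristic polynomial is x^3, so the factor x appears with exponent 3: the algebraic multiplicity is 3.

rank(A) = 1, so the eigenspace has dimension 3 - 1 = 2: the geometric multiplicity is 2.

Since 2 < 3, A is not diagonalizable.

algebraic multiplicity 3, geometric multiplicity 2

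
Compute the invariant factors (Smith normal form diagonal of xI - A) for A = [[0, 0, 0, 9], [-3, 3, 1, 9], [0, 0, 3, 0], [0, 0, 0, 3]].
The Jordan structure of A has elementary divisors x, (x - 3)^2, (x - 3). Arranging the block sizes at each eigenvalue in decreasing order and taking row products gives the invariant factors.

Invariant factors (smallest first, each dividing the next): x - 3, x(x - 3)^2.

Check: the last factor x(x - 3)^2 is the minimal polynomial, and the product x(x - 3)^3 is the characteristic polynomial.

x - 3, x(x - 3)^2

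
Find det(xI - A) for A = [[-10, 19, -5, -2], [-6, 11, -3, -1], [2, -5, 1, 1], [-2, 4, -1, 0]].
xI - A = [[x + 10, -19, 5, 2], [6, x - 11, 3, 1], [-2, 5, x - 1, -1], [2, -4, 1, x]].

Expanding det(xI - A) along the first row:
det(xI - A) = + (x + 10)·det([[x - 11, 3, 1], [5, x - 1, -1], [-4, 1, x]]) - (-19)·det([[6, 3, 1], [-2, x - 1, -1], [2, 1, x]]) + (5)·det([[6, x - 11, 1], [-2, 5, -1], [2, -4, x]]) - (2)·det([[6, x - 11, 3], [-2, 5, x - 1], [2, -4, 1]]).

Evaluating gives χ_A(x) = x^4 - 2x^3 + x^2 = x^2(x - 1)^2.

χ_A(x) = x^2(x - 1)^2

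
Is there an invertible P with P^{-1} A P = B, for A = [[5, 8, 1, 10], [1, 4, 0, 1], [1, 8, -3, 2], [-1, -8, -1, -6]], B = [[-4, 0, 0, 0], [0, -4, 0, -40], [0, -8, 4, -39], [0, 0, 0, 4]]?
No.

Both have characteristic polynomial (x - 4)^2(x + 4)^2, but the minimal polynomial of A is (x - 4)^2(x + 4)^2 while the minimal polynomial of B is (x - 4)^2(x + 4). The minimal polynomial is a similarity invariant, so A and B are not similar.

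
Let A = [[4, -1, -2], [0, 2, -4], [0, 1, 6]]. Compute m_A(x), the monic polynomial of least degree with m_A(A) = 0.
m_A(x) = (x - 4)^2

The characteristic polynomial factors as (x - 4)^3. The minimal polynomial is ∏(x - λ)^{k_λ} where k_λ is the size of the largest Jordan block at λ.

For λ = 4: rank(A - 4I) = 1, and the largest Jordan block has size 2 (the smallest k with rank((A - 4I)^k) = rank((A - 4I)^(k+1))).

So m_A(x) = (x - 4)^2.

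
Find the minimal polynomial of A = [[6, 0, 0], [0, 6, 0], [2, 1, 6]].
The characteristic polynomial factors as (x - 6)^3. The minimal polynomial is ∏(x - λ)^{k_λ} where k_λ is the size of the largest Jordan block at λ.

For λ = 6: rank(A - 6I) = 1, and the largest Jordan block has size 2 (the smallest k with rank((A - 6I)^k) = rank((A - 6I)^(k+1))).

So m_A(x) = (x - 6)^2.

m_A(x) = (x - 6)^2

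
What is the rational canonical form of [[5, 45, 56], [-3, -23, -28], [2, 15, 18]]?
R = [[0, 0, -4], [1, 0, -4], [0, 1, 0]]

The invariant factors of A (the non-unit diagonal entries of the Smith normal form of xI - A over ℚ[x]) are x^3 + 4x + 4, each dividing the next. The characteristic polynomial is their product, x^3 + 4x + 4.

The rational canonical form is the block-diagonal matrix of companion matrices C(f_i):
R = [[0, 0, -4], [1, 0, -4], [0, 1, 0]].

Note the characteristic polynomial does not split into linear factors over ℚ, so A has no Jordan form over ℚ; the rational canonical form exists over any field.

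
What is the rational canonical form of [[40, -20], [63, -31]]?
The invariant factors of A (the non-unit diagonal entries of the Smith normal form of xI - A over ℚ[x]) are (x - 5)(x - 4), each dividing the next. The characteristic polynomial is their product, (x - 5)(x - 4).

The rational canonical form is the block-diagonal matrix of companion matrices C(f_i):
R = [[0, -20], [1, 9]].

R = [[0, -20], [1, 9]]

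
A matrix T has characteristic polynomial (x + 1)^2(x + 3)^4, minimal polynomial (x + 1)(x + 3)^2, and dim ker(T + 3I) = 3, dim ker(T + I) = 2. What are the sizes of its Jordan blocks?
Jordan blocks: (-3, 2), (-3, 1), (-3, 1), (-1, 1), (-1, 1)

λ = -3: algebraic multiplicity 4 (exponent in χ_T), largest block size 2 (exponent in m_T), 3 blocks (geometric multiplicity). These force block sizes [2, 1, 1].
λ = -1: algebraic multiplicity 2 (exponent in χ_T), largest block size 1 (exponent in m_T), 2 blocks (geometric multiplicity). These force block sizes [1, 1].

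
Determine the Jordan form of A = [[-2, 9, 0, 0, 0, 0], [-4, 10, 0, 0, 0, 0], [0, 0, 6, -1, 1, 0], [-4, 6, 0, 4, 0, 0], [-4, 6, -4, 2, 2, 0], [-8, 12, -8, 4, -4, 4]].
The characteristic polynomial is det(xI - A) = (x - 4)^6, so the eigenvalues are 4 (algebraic multiplicity 6).

For λ = 4: rank(A - 4I) = 2, rank((A - 4I)^2) = 0. The eigenspace has dimension 6 - 2 = 4, so there are 4 Jordan blocks; the rank sequence gives block sizes [2, 2, 1, 1].

Assembling the blocks gives the Jordan form J above.

J = [[4, 1, 0, 0, 0, 0], [0, 4, 0, 0, 0, 0], [0, 0, 4, 1, 0, 0], [0, 0, 0, 4, 0, 0], [0, 0, 0, 0, 4, 0], [0, 0, 0, 0, 0, 4]]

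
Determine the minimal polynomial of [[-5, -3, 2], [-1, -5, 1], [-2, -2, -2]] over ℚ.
The characteristic polynomial factors as (x + 4)^3. The minimal polynomial is ∏(x - λ)^{k_λ} where k_λ is the size of the largest Jordan block at λ.

For λ = -4: rank(A + 4I) = 2, and the largest Jordan block has size 3 (the smallest k with rank((A + 4I)^k) = rank((A + 4I)^(k+1))).

So m_A(x) = (x + 4)^3.

m_A(x) = (x + 4)^3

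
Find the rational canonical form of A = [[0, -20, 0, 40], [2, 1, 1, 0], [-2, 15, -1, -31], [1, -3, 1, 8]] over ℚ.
The invariant factors of A (the non-unit diagonal entries of the Smith normal form of xI - A over ℚ[x]) are (x - 5)(x - 2)^2(x + 1), each dividing the next. The characteristic polynomial is their product, (x - 5)(x - 2)^2(x + 1).

The rational canonical form is the block-diagonal matrix of companion matrices C(f_i):
R = [[0, 0, 0, 20], [1, 0, 0, -4], [0, 1, 0, -15], [0, 0, 1, 8]].

R = [[0, 0, 0, 20], [1, 0, 0, -4], [0, 1, 0, -15], [0, 0, 1, 8]]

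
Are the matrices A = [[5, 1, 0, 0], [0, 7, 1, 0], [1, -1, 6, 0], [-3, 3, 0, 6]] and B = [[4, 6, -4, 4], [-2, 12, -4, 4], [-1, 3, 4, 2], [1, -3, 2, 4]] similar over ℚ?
No.

Both have characteristic polynomial (x - 6)^4, but the minimal polynomial of A is (x - 6)^3 while the minimal polynomial of B is (x - 6)^2. The minimal polynomial is a similarity invariant, so A and B are not similar.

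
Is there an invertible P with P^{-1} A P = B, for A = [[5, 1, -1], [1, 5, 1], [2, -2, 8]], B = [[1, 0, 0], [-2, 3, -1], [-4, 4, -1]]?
No.

trace(A) = 18 but trace(B) = 3. The trace is a similarity invariant, so A and B are not similar.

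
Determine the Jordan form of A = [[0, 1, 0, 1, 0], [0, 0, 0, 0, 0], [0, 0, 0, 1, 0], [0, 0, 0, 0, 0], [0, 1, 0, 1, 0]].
The characteristic polynomial is det(xI - A) = x^5, so the eigenvalues are 0 (algebraic multiplicity 5).

For λ = 0: rank(A) = 2, rank(A^2) = 0. The eigenspace has dimension 5 - 2 = 3, so there are 3 Jordan blocks; the rank sequence gives block sizes [2, 2, 1].

Assembling the blocks gives the Jordan form J above.

J = [[0, 1, 0, 0, 0], [0, 0, 0, 0, 0], [0, 0, 0, 1, 0], [0, 0, 0, 0, 0], [0, 0, 0, 0, 0]]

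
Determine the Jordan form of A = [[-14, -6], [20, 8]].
J = [[-4, 0], [0, -2]]

The characteristic polynomial is det(xI - A) = (x + 2)(x + 4), so the eigenvalues are -4 (algebraic multiplicity 1), -2 (algebraic multiplicity 1).

For λ = -4: algebraic multiplicity 1 gives one 1×1 block.

For λ = -2: algebraic multiplicity 1 gives one 1×1 block.

Assembling the blocks gives the Jordan form J above.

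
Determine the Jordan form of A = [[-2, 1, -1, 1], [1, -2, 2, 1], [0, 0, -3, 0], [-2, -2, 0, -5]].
The characteristic polynomial is det(xI - A) = (x + 3)^4, so the eigenvalues are -3 (algebraic multiplicity 4).

For λ = -3: rank(A + 3I) = 2, rank((A + 3I)^2) = 1, rank((A + 3I)^3) = 0. The eigenspace has dimension 4 - 2 = 2, so there are 2 Jordan blocks; the rank sequence gives block sizes [3, 1].

Assembling the blocks gives the Jordan form J above.

J = [[-3, 1, 0, 0], [0, -3, 1, 0], [0, 0, -3, 0], [0, 0, 0, -3]]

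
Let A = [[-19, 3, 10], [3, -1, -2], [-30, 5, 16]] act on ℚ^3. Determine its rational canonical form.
The invariant factors of A (the non-unit diagonal entries of the Smith normal form of xI - A over ℚ[x]) are x^2(x + 4), each dividing the next. The characteristic polynomial is their product, x^2(x + 4).

The rational canonical form is the block-diagonal matrix of companion matrices C(f_i):
R = [[0, 0, 0], [1, 0, 0], [0, 1, -4]].

R = [[0, 0, 0], [1, 0, 0], [0, 1, -4]]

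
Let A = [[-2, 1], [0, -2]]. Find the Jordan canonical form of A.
J = [[-2, 1], [0, -2]]

The characteristic polynomial is det(xI - A) = (x + 2)^2, so the eigenvalues are -2 (algebraic multiplicity 2).

For λ = -2: rank(A + 2I) = 1, rank((A + 2I)^2) = 0. The eigenspace has dimension 2 - 1 = 1, so there is 1 Jordan block; the rank sequence gives block sizes [2].

Assembling the blocks gives the Jordan form J above.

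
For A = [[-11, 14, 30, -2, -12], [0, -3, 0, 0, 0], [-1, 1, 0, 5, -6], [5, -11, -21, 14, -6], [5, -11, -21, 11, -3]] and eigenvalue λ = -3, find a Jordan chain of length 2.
We seek v_1 ∈ ker((A + 3I)^2) \ ker(A + 3I), then set v_{i+1} = (A + 3I) v_i.

One such chain is v_1 = [[-2, 1, 0, 2, 2]]^T, v_2 = [[2, 0, 1, 1, 1]]^T. Check: (A + 3I) v_2 = [[0, 0, 0, 0, 0]]^T = 0.

v_1 = [[-2, 1, 0, 2, 2]]^T, v_2 = [[2, 0, 1, 1, 1]]^T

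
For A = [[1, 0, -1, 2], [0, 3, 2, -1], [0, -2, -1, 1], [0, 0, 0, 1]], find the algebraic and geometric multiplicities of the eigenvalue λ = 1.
algebraic multiplicity 4, geometric multiplicity 2

The characteristic polynomial is (x - 1)^4, so the factor x - 1 appears with exponent 4: the algebraic multiplicity is 4.

rank(A - I) = 2, so the eigenspace has dimension 4 - 2 = 2: the geometric multiplicity is 2.

Since 2 < 4, A is not diagonalizable.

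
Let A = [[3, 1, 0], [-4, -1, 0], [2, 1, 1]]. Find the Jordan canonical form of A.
The characteristic polynomial is det(xI - A) = (x - 1)^3, so the eigenvalues are 1 (algebraic multiplicity 3).

For λ = 1: rank(A - I) = 1, rank((A - I)^2) = 0. The eigenspace has dimension 3 - 1 = 2, so there are 2 Jordan blocks; the rank sequence gives block sizes [2, 1].

Assembling the blocks gives the Jordan form J above.

J = [[1, 1, 0], [0, 1, 0], [0, 0, 1]]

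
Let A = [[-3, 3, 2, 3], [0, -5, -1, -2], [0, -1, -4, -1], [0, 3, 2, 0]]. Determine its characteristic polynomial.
xI - A = [[x + 3, -3, -2, -3], [0, x + 5, 1, 2], [0, 1, x + 4, 1], [0, -3, -2, x]].

Expanding det(xI - A) along the first row:
det(xI - A) = + (x + 3)·det([[x + 5, 1, 2], [1, x + 4, 1], [-3, -2, x]]) - (-3)·det([[0, 1, 2], [0, x + 4, 1], [0, -2, x]]) + (-2)·det([[0, x + 5, 2], [0, 1, 1], [0, -3, x]]) - (-3)·det([[0, x + 5, 1], [0, 1, x + 4], [0, -3, -2]]).

Evaluating gives χ_A(x) = x^4 + 12x^3 + 54x^2 + 108x + 81 = (x + 3)^4.

χ_A(x) = (x + 3)^4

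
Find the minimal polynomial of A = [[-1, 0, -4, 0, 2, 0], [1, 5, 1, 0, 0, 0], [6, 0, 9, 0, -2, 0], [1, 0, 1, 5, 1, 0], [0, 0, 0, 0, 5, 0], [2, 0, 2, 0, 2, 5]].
The characteristic polynomial factors as (x - 5)^5(x - 3). The minimal polynomial is ∏(x - λ)^{k_λ} where k_λ is the size of the largest Jordan block at λ.

For λ = 3: rank(A - 3I) = 5, and the largest Jordan block has size 1 (the smallest k with rank((A - 3I)^k) = rank((A - 3I)^(k+1))).
For λ = 5: rank(A - 5I) = 3, and the largest Jordan block has size 2 (the smallest k with rank((A - 5I)^k) = rank((A - 5I)^(k+1))).

So m_A(x) = (x - 5)^2(x - 3).

m_A(x) = (x - 5)^2(x - 3)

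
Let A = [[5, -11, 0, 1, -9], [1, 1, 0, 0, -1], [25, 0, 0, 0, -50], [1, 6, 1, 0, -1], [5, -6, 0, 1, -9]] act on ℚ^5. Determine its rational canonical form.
R = [[0, -5, 0, 0, 0], [1, 1, 0, 0, 0], [0, 0, 0, 0, -25], [0, 0, 1, 0, 0], [0, 0, 0, 1, -4]]

The invariant factors of A (the non-unit diagonal entries of the Smith normal form of xI - A over ℚ[x]) are x^2 - x + 5, (x + 5)(x^2 - x + 5), each dividing the next. The characteristic polynomial is their product, (x + 5)(x^2 - x + 5)^2.

The rational canonical form is the block-diagonal matrix of companion matrices C(f_i):
R = [[0, -5, 0, 0, 0], [1, 1, 0, 0, 0], [0, 0, 0, 0, -25], [0, 0, 1, 0, 0], [0, 0, 0, 1, -4]].

Note the characteristic polynomial does not split into linear factors over ℚ, so A has no Jordan form over ℚ; the rational canonical form exists over any field.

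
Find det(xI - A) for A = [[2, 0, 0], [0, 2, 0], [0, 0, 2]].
xI - A = [[x - 2, 0, 0], [0, x - 2, 0], [0, 0, x - 2]].

Expanding det(xI - A) along the first row:
det(xI - A) = + (x - 2)·det([[x - 2, 0], [0, x - 2]]) - (0)·det([[0, 0], [0, x - 2]]) + (0)·det([[0, x - 2], [0, 0]]).

Evaluating gives χ_A(x) = x^3 - 6x^2 + 12x - 8 = (x - 2)^3.

χ_A(x) = (x - 2)^3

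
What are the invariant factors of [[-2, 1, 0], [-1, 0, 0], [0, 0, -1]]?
x + 1, (x + 1)^2

The Jordan structure of A has elementary divisors (x + 1)^2, (x + 1). Arranging the block sizes at each eigenvalue in decreasing order and taking row products gives the invariant factors.

Invariant factors (smallest first, each dividing the next): x + 1, (x + 1)^2.

Check: the last factor (x + 1)^2 is the minimal polynomial, and the product (x + 1)^3 is the characteristic polynomial.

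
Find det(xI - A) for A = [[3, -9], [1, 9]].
χ_A(x) = (x - 6)^2

xI - A = [[x - 3, 9], [-1, x - 9]].

Expanding det(xI - A) along the first row:
det(xI - A) = + (x - 3)·det([[x - 9]]) - (9)·det([[-1]]).

Evaluating gives χ_A(x) = x^2 - 12x + 36 = (x - 6)^2.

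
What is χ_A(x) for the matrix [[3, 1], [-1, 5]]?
xI - A = [[x - 3, -1], [1, x - 5]].

Expanding det(xI - A) along the first row:
det(xI - A) = + (x - 3)·det([[x - 5]]) - (-1)·det([[1]]).

Evaluating gives χ_A(x) = x^2 - 8x + 16 = (x - 4)^2.

χ_A(x) = (x - 4)^2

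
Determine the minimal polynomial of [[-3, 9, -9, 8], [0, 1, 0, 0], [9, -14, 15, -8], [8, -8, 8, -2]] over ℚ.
The characteristic polynomial factors as (x - 6)^2(x - 1)(x + 2). The minimal polynomial is ∏(x - λ)^{k_λ} where k_λ is the size of the largest Jordan block at λ.

For λ = -2: rank(A + 2I) = 3, and the largest Jordan block has size 1 (the smallest k with rank((A + 2I)^k) = rank((A + 2I)^(k+1))).
For λ = 1: rank(A - I) = 3, and the largest Jordan block has size 1 (the smallest k with rank((A - I)^k) = rank((A - I)^(k+1))).
For λ = 6: rank(A - 6I) = 3, and the largest Jordan block has size 2 (the smallest k with rank((A - 6I)^k) = rank((A - 6I)^(k+1))).

So m_A(x) = (x - 6)^2(x - 1)(x + 2).

m_A(x) = (x - 6)^2(x - 1)(x + 2)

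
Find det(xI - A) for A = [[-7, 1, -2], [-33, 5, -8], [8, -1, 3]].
χ_A(x) = x^2(x - 1)

xI - A = [[x + 7, -1, 2], [33, x - 5, 8], [-8, 1, x - 3]].

Expanding det(xI - A) along the first row:
det(xI - A) = + (x + 7)·det([[x - 5, 8], [1, x - 3]]) - (-1)·det([[33, 8], [-8, x - 3]]) + (2)·det([[33, x - 5], [-8, 1]]).

Evaluating gives χ_A(x) = x^3 - x^2 = x^2(x - 1).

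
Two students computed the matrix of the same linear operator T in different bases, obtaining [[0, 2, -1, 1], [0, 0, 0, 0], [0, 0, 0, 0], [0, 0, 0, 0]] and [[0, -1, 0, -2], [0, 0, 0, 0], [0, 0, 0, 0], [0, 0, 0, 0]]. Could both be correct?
Yes.

Two matrices over a field are similar if and only if they have the same invariant factors.

Both A and B have characteristic polynomial x^4 and minimal polynomial x^2. Computing further, both have invariant factors x, x, x^2. Hence A and B are similar.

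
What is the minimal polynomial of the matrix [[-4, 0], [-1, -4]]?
The characteristic polynomial factors as (x + 4)^2. The minimal polynomial is ∏(x - λ)^{k_λ} where k_λ is the size of the largest Jordan block at λ.

For λ = -4: rank(A + 4I) = 1, and the largest Jordan block has size 2 (the smallest k with rank((A + 4I)^k) = rank((A + 4I)^(k+1))).

So m_A(x) = (x + 4)^2.

m_A(x) = (x + 4)^2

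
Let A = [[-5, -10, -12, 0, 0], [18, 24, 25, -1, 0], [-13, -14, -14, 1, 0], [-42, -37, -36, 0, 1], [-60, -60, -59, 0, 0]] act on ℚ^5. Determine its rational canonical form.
R = [[5, 0, 0, 0, 0], [0, 0, 0, 0, 60], [0, 1, 0, 0, 48], [0, 0, 1, 0, 13], [0, 0, 0, 1, 0]]

The invariant factors of A (the non-unit diagonal entries of the Smith normal form of xI - A over ℚ[x]) are x - 5, (x - 5)(x + 2)(x^2 + 3x + 6), each dividing the next. The characteristic polynomial is their product, (x - 5)^2(x + 2)(x^2 + 3x + 6).

The rational canonical form is the block-diagonal matrix of companion matrices C(f_i):
R = [[5, 0, 0, 0, 0], [0, 0, 0, 0, 60], [0, 1, 0, 0, 48], [0, 0, 1, 0, 13], [0, 0, 0, 1, 0]].

Note the characteristic polynomial does not split into linear factors over ℚ, so A has no Jordan form over ℚ; the rational canonical form exists over any field.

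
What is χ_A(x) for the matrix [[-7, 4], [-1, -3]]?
xI - A = [[x + 7, -4], [1, x + 3]].

Expanding det(xI - A) along the first row:
det(xI - A) = + (x + 7)·det([[x + 3]]) - (-4)·det([[1]]).

Evaluating gives χ_A(x) = x^2 + 10x + 25 = (x + 5)^2.

χ_A(x) = (x + 5)^2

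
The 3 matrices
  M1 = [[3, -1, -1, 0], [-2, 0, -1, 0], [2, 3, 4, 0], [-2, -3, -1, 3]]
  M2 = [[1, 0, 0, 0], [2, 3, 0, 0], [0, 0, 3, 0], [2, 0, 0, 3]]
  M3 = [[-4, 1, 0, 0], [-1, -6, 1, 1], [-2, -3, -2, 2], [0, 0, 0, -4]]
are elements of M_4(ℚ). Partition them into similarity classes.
3 classes: {M1}, {M2}, {M3}

Characteristic polynomials: χ_{M1} = (x - 3)^3(x - 1), χ_{M2} = (x - 3)^3(x - 1), χ_{M3} = (x + 4)^4.

{M1}: invariant factors x - 3, (x - 3)^2(x - 1).

{M2}: invariant factors x - 3, x - 3, (x - 3)(x - 1).

{M3}: invariant factors x + 4, (x + 4)^3.

Matrices are similar if and only if their invariant-factor lists agree; the partition into similarity classes is {M1}, {M2}, {M3}.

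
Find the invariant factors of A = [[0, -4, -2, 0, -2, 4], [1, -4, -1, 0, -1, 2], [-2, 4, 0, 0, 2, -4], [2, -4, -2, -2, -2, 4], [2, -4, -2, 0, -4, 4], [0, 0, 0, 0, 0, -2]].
x + 2, x + 2, x + 2, x + 2, (x + 2)^2

The Jordan structure of A has elementary divisors (x + 2)^2, (x + 2), (x + 2), (x + 2), (x + 2). Arranging the block sizes at each eigenvalue in decreasing order and taking row products gives the invariant factors.

Invariant factors (smallest first, each dividing the next): x + 2, x + 2, x + 2, x + 2, (x + 2)^2.

Check: the last factor (x + 2)^2 is the minimal polynomial, and the product (x + 2)^6 is the characteristic polynomial.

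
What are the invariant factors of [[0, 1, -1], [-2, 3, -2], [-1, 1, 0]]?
x - 1, (x - 1)^2

The Jordan structure of A has elementary divisors (x - 1)^2, (x - 1). Arranging the block sizes at each eigenvalue in decreasing order and taking row products gives the invariant factors.

Invariant factors (smallest first, each dividing the next): x - 1, (x - 1)^2.

Check: the last factor (x - 1)^2 is the minimal polynomial, and the product (x - 1)^3 is the characteristic polynomial.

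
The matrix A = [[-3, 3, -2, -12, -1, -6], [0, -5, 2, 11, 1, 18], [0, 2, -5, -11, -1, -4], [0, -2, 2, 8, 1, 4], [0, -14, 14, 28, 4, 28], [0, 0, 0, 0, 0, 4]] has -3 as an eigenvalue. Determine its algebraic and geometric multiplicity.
algebraic multiplicity 3, geometric multiplicity 2

The characteristic polynomial is (x - 4)^3(x + 3)^3, so the factor x + 3 appears with exponent 3: the algebraic multiplicity is 3.

rank(A + 3I) = 4, so the eigenspace has dimension 6 - 4 = 2: the geometric multiplicity is 2.

Since 2 < 3, A is not diagonalizable.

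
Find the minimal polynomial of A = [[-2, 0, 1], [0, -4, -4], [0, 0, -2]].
The characteristic polynomial factors as (x + 2)^2(x + 4). The minimal polynomial is ∏(x - λ)^{k_λ} where k_λ is the size of the largest Jordan block at λ.

For λ = -4: rank(A + 4I) = 2, and the largest Jordan block has size 1 (the smallest k with rank((A + 4I)^k) = rank((A + 4I)^(k+1))).
For λ = -2: rank(A + 2I) = 2, and the largest Jordan block has size 2 (the smallest k with rank((A + 2I)^k) = rank((A + 2I)^(k+1))).

So m_A(x) = (x + 2)^2(x + 4).

m_A(x) = (x + 2)^2(x + 4)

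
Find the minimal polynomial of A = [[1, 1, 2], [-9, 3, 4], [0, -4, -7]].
The characteristic polynomial factors as (x - 1)(x + 2)^2. The minimal polynomial is ∏(x - λ)^{k_λ} where k_λ is the size of the largest Jordan block at λ.

For λ = -2: rank(A + 2I) = 2, and the largest Jordan block has size 2 (the smallest k with rank((A + 2I)^k) = rank((A + 2I)^(k+1))).
For λ = 1: rank(A - I) = 2, and the largest Jordan block has size 1 (the smallest k with rank((A - I)^k) = rank((A - I)^(k+1))).

So m_A(x) = (x - 1)(x + 2)^2.

m_A(x) = (x - 1)(x + 2)^2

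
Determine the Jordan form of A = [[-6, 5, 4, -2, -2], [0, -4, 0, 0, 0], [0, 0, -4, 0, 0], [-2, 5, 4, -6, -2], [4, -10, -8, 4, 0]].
J = [[-4, 1, 0, 0, 0], [0, -4, 0, 0, 0], [0, 0, -4, 0, 0], [0, 0, 0, -4, 0], [0, 0, 0, 0, -4]]

The characteristic polynomial is det(xI - A) = (x + 4)^5, so the eigenvalues are -4 (algebraic multiplicity 5).

For λ = -4: rank(A + 4I) = 1, rank((A + 4I)^2) = 0. The eigenspace has dimension 5 - 1 = 4, so there are 4 Jordan blocks; the rank sequence gives block sizes [2, 1, 1, 1].

Assembling the blocks gives the Jordan form J above.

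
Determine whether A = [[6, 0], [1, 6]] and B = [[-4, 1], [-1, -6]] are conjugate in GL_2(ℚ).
No.

trace(A) = 12 but trace(B) = -10. The trace is a similarity invariant, so A and B are not similar.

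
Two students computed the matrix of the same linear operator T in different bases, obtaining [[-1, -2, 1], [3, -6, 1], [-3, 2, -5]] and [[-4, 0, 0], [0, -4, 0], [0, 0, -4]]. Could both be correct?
No.

Both have characteristic polynomial (x + 4)^3, but the minimal polynomial of A is (x + 4)^2 while the minimal polynomial of B is x + 4. The minimal polynomial is a similarity invariant, so A and B are not similar.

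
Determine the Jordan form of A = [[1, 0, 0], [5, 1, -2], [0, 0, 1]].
The characteristic polynomial is det(xI - A) = (x - 1)^3, so the eigenvalues are 1 (algebraic multiplicity 3).

For λ = 1: rank(A - I) = 1, rank((A - I)^2) = 0. The eigenspace has dimension 3 - 1 = 2, so there are 2 Jordan blocks; the rank sequence gives block sizes [2, 1].

Assembling the blocks gives the Jordan form J above.

J = [[1, 1, 0], [0, 1, 0], [0, 0, 1]]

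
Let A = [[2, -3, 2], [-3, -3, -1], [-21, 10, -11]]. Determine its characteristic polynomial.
xI - A = [[x - 2, 3, -2], [3, x + 3, 1], [21, -10, x + 11]].

Expanding det(xI - A) along the first row:
det(xI - A) = + (x - 2)·det([[x + 3, 1], [-10, x + 11]]) - (3)·det([[3, 1], [21, x + 11]]) + (-2)·det([[3, x + 3], [21, -10]]).

Evaluating gives χ_A(x) = x^3 + 12x^2 + 48x + 64 = (x + 4)^3.

χ_A(x) = (x + 4)^3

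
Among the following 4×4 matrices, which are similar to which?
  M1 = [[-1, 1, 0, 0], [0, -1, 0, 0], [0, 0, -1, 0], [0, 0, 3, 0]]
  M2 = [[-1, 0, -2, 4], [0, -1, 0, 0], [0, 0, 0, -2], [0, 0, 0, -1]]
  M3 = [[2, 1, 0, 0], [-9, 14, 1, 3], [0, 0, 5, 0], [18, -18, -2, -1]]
3 classes: {M1}, {M2}, {M3}

Characteristic polynomials: χ_{M1} = x(x + 1)^3, χ_{M2} = x(x + 1)^3, χ_{M3} = (x - 5)^4.

{M1}: invariant factors x + 1, x(x + 1)^2.

{M2}: invariant factors x + 1, x + 1, x(x + 1).

{M3}: invariant factors x - 5, (x - 5)^3.

Matrices are similar if and only if their invariant-factor lists agree; the partition into similarity classes is {M1}, {M2}, {M3}.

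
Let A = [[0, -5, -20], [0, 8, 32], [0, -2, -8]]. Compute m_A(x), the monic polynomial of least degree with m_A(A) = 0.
m_A(x) = x^2

The characteristic polynomial factors as x^3. The minimal polynomial is ∏(x - λ)^{k_λ} where k_λ is the size of the largest Jordan block at λ.

For λ = 0: rank(A) = 1, and the largest Jordan block has size 2 (the smallest k with rank(A^k) = rank(A^(k+1))).

So m_A(x) = x^2.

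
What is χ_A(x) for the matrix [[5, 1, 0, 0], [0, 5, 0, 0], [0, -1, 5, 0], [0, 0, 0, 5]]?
xI - A = [[x - 5, -1, 0, 0], [0, x - 5, 0, 0], [0, 1, x - 5, 0], [0, 0, 0, x - 5]].

Expanding det(xI - A) along the first row:
det(xI - A) = + (x - 5)·det([[x - 5, 0, 0], [1, x - 5, 0], [0, 0, x - 5]]) - (-1)·det([[0, 0, 0], [0, x - 5, 0], [0, 0, x - 5]]) + (0)·det([[0, x - 5, 0], [0, 1, 0], [0, 0, x - 5]]) - (0)·det([[0, x - 5, 0], [0, 1, x - 5], [0, 0, 0]]).

Evaluating gives χ_A(x) = x^4 - 20x^3 + 150x^2 - 500x + 625 = (x - 5)^4.

χ_A(x) = (x - 5)^4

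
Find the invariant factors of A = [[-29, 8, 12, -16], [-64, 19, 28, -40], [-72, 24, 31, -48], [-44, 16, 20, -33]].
The Jordan structure of A has elementary divisors (x + 5), (x + 5), (x + 1), (x + 1). Arranging the block sizes at each eigenvalue in decreasing order and taking row products gives the invariant factors.

Invariant factors (smallest first, each dividing the next): (x + 1)(x + 5), (x + 1)(x + 5).

Check: the last factor (x + 1)(x + 5) is the minimal polynomial, and the product (x + 1)^2(x + 5)^2 is the characteristic polynomial.

(x + 1)(x + 5), (x + 1)(x + 5)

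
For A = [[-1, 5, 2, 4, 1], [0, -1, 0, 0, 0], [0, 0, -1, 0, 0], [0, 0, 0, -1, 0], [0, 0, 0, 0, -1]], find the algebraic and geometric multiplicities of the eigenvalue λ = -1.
algebraic multiplicity 5, geometric multiplicity 4

The characteristic polynomial is (x + 1)^5, so the factor x + 1 appears with exponent 5: the algebraic multiplicity is 5.

rank(A + I) = 1, so the eigenspace has dimension 5 - 1 = 4: the geometric multiplicity is 4.

Since 4 < 5, A is not diagonalizable.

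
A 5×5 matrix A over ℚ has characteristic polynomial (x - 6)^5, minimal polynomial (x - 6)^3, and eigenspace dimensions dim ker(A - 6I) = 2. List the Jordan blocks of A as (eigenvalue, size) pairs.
Jordan blocks: (6, 3), (6, 2)

λ = 6: algebraic multiplicity 5 (exponent in χ_A), largest block size 3 (exponent in m_A), 2 blocks (geometric multiplicity). These force block sizes [3, 2].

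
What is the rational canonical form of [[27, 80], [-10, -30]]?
R = [[0, 10], [1, -3]]

The invariant factors of A (the non-unit diagonal entries of the Smith normal form of xI - A over ℚ[x]) are (x - 2)(x + 5), each dividing the next. The characteristic polynomial is their product, (x - 2)(x + 5).

The rational canonical form is the block-diagonal matrix of companion matrices C(f_i):
R = [[0, 10], [1, -3]].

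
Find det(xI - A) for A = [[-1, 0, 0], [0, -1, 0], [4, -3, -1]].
xI - A = [[x + 1, 0, 0], [0, x + 1, 0], [-4, 3, x + 1]].

Expanding det(xI - A) along the first row:
det(xI - A) = + (x + 1)·det([[x + 1, 0], [3, x + 1]]) - (0)·det([[0, 0], [-4, x + 1]]) + (0)·det([[0, x + 1], [-4, 3]]).

Evaluating gives χ_A(x) = x^3 + 3x^2 + 3x + 1 = (x + 1)^3.

χ_A(x) = (x + 1)^3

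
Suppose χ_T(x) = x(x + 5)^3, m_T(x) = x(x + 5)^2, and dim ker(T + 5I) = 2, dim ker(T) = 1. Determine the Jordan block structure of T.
λ = -5: algebraic multiplicity 3 (exponent in χ_T), largest block size 2 (exponent in m_T), 2 blocks (geometric multiplicity). These force block sizes [2, 1].
λ = 0: algebraic multiplicity 1 (exponent in χ_T), largest block size 1 (exponent in m_T), 1 block (geometric multiplicity). This forces block sizes [1].

Jordan blocks: (-5, 2), (-5, 1), (0, 1)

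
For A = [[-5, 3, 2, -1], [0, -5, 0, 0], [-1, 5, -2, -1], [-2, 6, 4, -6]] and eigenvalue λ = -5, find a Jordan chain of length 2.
We seek v_1 ∈ ker((A + 5I)^2) \ ker(A + 5I), then set v_{i+1} = (A + 5I) v_i.

One such chain is v_1 = [[0, 1, -2, 0]]^T, v_2 = [[-1, 0, -1, -2]]^T. Check: (A + 5I) v_2 = [[0, 0, 0, 0]]^T = 0.

v_1 = [[0, 1, -2, 0]]^T, v_2 = [[-1, 0, -1, -2]]^T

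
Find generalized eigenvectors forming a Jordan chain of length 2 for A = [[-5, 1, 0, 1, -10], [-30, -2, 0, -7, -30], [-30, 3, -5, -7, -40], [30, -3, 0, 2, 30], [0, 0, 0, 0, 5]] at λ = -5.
We seek v_1 ∈ ker((A + 5I)^2) \ ker(A + 5I), then set v_{i+1} = (A + 5I) v_i.

One such chain is v_1 = [[0, 1, 0, 0, 0]]^T, v_2 = [[1, 3, 3, -3, 0]]^T. Check: (A + 5I) v_2 = [[0, 0, 0, 0, 0]]^T = 0.

v_1 = [[0, 1, 0, 0, 0]]^T, v_2 = [[1, 3, 3, -3, 0]]^T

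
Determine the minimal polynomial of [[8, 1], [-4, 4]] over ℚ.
m_A(x) = (x - 6)^2

The characteristic polynomial factors as (x - 6)^2. The minimal polynomial is ∏(x - λ)^{k_λ} where k_λ is the size of the largest Jordan block at λ.

For λ = 6: rank(A - 6I) = 1, and the largest Jordan block has size 2 (the smallest k with rank((A - 6I)^k) = rank((A - 6I)^(k+1))).

So m_A(x) = (x - 6)^2.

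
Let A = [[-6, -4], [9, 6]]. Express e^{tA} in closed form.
e^{tA} = [[1 - 6*t, -4*t], [9*t, 6*t + 1]]

A has Jordan form J = [[0, 1], [0, 0]] with A = PJP^{-1}, so e^{tA} = P e^{tJ} P^{-1}.

For a Jordan block J_k(λ), e^{tJ_k(λ)} = e^{λt} · (I + tN + t^2 N^2/2! + ... + t^{k-1} N^{k-1}/(k-1)!) where N is the nilpotent superdiagonal part.

Assembling the blocks and conjugating back gives the entries of e^{tA} as shown above.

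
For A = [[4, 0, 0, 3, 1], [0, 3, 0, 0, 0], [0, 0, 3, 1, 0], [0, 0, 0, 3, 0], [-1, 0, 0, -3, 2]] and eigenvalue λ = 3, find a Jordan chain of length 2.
We seek v_1 ∈ ker((A - 3I)^2) \ ker(A - 3I), then set v_{i+1} = (A - 3I) v_i.

One such chain is v_1 = [[2, -2, -3, 0, -1]]^T, v_2 = [[1, 0, 0, 0, -1]]^T. Check: (A - 3I) v_2 = [[0, 0, 0, 0, 0]]^T = 0.

v_1 = [[2, -2, -3, 0, -1]]^T, v_2 = [[1, 0, 0, 0, -1]]^T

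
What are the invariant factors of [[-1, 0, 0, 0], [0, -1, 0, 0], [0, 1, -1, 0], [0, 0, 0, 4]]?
x + 1, (x - 4)(x + 1)^2

The Jordan structure of A has elementary divisors (x + 1)^2, (x + 1), (x - 4). Arranging the block sizes at each eigenvalue in decreasing order and taking row products gives the invariant factors.

Invariant factors (smallest first, each dividing the next): x + 1, (x - 4)(x + 1)^2.

Check: the last factor (x - 4)(x + 1)^2 is the minimal polynomial, and the product (x - 4)(x + 1)^3 is the characteristic polynomial.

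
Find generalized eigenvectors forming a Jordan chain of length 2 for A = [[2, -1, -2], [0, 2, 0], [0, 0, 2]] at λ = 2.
v_1 = [[-3, 1, -1]]^T, v_2 = [[1, 0, 0]]^T

We seek v_1 ∈ ker((A - 2I)^2) \ ker(A - 2I), then set v_{i+1} = (A - 2I) v_i.

One such chain is v_1 = [[-3, 1, -1]]^T, v_2 = [[1, 0, 0]]^T. Check: (A - 2I) v_2 = [[0, 0, 0]]^T = 0.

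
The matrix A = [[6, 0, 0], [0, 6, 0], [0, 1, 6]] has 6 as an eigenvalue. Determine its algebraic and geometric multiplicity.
The characteristic polynomial is (x - 6)^3, so the factor x - 6 appears with exponent 3: the algebraic multiplicity is 3.

rank(A - 6I) = 1, so the eigenspace has dimension 3 - 1 = 2: the geometric multiplicity is 2.

Since 2 < 3, A is not diagonalizable.

algebraic multiplicity 3, geometric multiplicity 2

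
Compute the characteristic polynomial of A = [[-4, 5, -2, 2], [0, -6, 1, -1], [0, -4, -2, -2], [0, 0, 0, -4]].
xI - A = [[x + 4, -5, 2, -2], [0, x + 6, -1, 1], [0, 4, x + 2, 2], [0, 0, 0, x + 4]].

Expanding det(xI - A) along the first row:
det(xI - A) = + (x + 4)·det([[x + 6, -1, 1], [4, x + 2, 2], [0, 0, x + 4]]) - (-5)·det([[0, -1, 1], [0, x + 2, 2], [0, 0, x + 4]]) + (2)·det([[0, x + 6, 1], [0, 4, 2], [0, 0, x + 4]]) - (-2)·det([[0, x + 6, -1], [0, 4, x + 2], [0, 0, 0]]).

Evaluating gives χ_A(x) = x^4 + 16x^3 + 96x^2 + 256x + 256 = (x + 4)^4.

χ_A(x) = (x + 4)^4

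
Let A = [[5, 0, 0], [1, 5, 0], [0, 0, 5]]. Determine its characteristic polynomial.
xI - A = [[x - 5, 0, 0], [-1, x - 5, 0], [0, 0, x - 5]].

Expanding det(xI - A) along the first row:
det(xI - A) = + (x - 5)·det([[x - 5, 0], [0, x - 5]]) - (0)·det([[-1, 0], [0, x - 5]]) + (0)·det([[-1, x - 5], [0, 0]]).

Evaluating gives χ_A(x) = x^3 - 15x^2 + 75x - 125 = (x - 5)^3.

χ_A(x) = (x - 5)^3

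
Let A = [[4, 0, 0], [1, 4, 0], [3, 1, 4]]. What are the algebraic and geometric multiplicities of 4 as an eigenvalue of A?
The characteristic polynomial is (x - 4)^3, so the factor x - 4 appears with exponent 3: the algebraic multiplicity is 3.

rank(A - 4I) = 2, so the eigenspace has dimension 3 - 2 = 1: the geometric multiplicity is 1.

Since 1 < 3, A is not diagonalizable.

algebraic multiplicity 3, geometric multiplicity 1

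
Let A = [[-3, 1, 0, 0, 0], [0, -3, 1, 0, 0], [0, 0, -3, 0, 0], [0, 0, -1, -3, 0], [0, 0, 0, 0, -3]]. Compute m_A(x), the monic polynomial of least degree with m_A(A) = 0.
m_A(x) = (x + 3)^3

The characteristic polynomial factors as (x + 3)^5. The minimal polynomial is ∏(x - λ)^{k_λ} where k_λ is the size of the largest Jordan block at λ.

For λ = -3: rank(A + 3I) = 2, and the largest Jordan block has size 3 (the smallest k with rank((A + 3I)^k) = rank((A + 3I)^(k+1))).

So m_A(x) = (x + 3)^3.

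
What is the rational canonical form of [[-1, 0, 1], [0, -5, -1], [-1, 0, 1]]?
R = [[0, 0, 0], [1, 0, 0], [0, 1, -5]]

The invariant factors of A (the non-unit diagonal entries of the Smith normal form of xI - A over ℚ[x]) are x^2(x + 5), each dividing the next. The characteristic polynomial is their product, x^2(x + 5).

The rational canonical form is the block-diagonal matrix of companion matrices C(f_i):
R = [[0, 0, 0], [1, 0, 0], [0, 1, -5]].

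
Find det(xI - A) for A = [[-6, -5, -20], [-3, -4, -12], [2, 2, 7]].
xI - A = [[x + 6, 5, 20], [3, x + 4, 12], [-2, -2, x - 7]].

Expanding det(xI - A) along the first row:
det(xI - A) = + (x + 6)·det([[x + 4, 12], [-2, x - 7]]) - (5)·det([[3, 12], [-2, x - 7]]) + (20)·det([[3, x + 4], [-2, -2]]).

Evaluating gives χ_A(x) = x^3 + 3x^2 + 3x + 1 = (x + 1)^3.

χ_A(x) = (x + 1)^3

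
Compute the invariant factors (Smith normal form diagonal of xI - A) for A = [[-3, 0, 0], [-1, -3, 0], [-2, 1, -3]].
(x + 3)^3

The Jordan structure of A has elementary divisors (x + 3)^3. Arranging the block sizes at each eigenvalue in decreasing order and taking row products gives the invariant factors.

Invariant factors (smallest first, each dividing the next): (x + 3)^3.

Check: the last factor (x + 3)^3 is the minimal polynomial, and the product (x + 3)^3 is the characteristic polynomial.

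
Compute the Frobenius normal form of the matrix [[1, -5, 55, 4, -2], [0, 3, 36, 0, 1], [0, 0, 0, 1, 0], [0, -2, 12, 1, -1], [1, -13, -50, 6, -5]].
R = [[0, 0, 0, 0, 45], [1, 0, 0, 0, 0], [0, 1, 0, 0, -5], [0, 0, 1, 0, 9], [0, 0, 0, 1, 0]]

The invariant factors of A (the non-unit diagonal entries of the Smith normal form of xI - A over ℚ[x]) are (x - 3)(x + 3)(x^3 + 5), each dividing the next. The characteristic polynomial is their product, (x - 3)(x + 3)(x^3 + 5).

The rational canonical form is the block-diagonal matrix of companion matrices C(f_i):
R = [[0, 0, 0, 0, 45], [1, 0, 0, 0, 0], [0, 1, 0, 0, -5], [0, 0, 1, 0, 9], [0, 0, 0, 1, 0]].

Note the characteristic polynomial does not split into linear factors over ℚ, so A has no Jordan form over ℚ; the rational canonical form exists over any field.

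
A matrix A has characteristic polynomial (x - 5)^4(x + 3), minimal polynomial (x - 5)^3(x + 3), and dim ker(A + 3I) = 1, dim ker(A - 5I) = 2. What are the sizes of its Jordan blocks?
λ = -3: algebraic multiplicity 1 (exponent in χ_A), largest block size 1 (exponent in m_A), 1 block (geometric multiplicity). This forces block sizes [1].
λ = 5: algebraic multiplicity 4 (exponent in χ_A), largest block size 3 (exponent in m_A), 2 blocks (geometric multiplicity). These force block sizes [3, 1].

Jordan blocks: (-3, 1), (5, 3), (5, 1)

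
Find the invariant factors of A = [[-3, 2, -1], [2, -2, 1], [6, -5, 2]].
The Jordan structure of A has elementary divisors (x + 1)^3. Arranging the block sizes at each eigenvalue in decreasing order and taking row products gives the invariant factors.

Invariant factors (smallest first, each dividing the next): (x + 1)^3.

Check: the last factor (x + 1)^3 is the minimal polynomial, and the product (x + 1)^3 is the characteristic polynomial.

(x + 1)^3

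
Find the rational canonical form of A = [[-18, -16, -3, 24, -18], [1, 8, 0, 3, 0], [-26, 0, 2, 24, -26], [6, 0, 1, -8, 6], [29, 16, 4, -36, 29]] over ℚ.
The invariant factors of A (the non-unit diagonal entries of the Smith normal form of xI - A over ℚ[x]) are (x - 4)^2, (x - 4)^2(x + 3), each dividing the next. The characteristic polynomial is their product, (x - 4)^4(x + 3).

The rational canonical form is the block-diagonal matrix of companion matrices C(f_i):
R = [[0, -16, 0, 0, 0], [1, 8, 0, 0, 0], [0, 0, 0, 0, -48], [0, 0, 1, 0, 8], [0, 0, 0, 1, 5]].

R = [[0, -16, 0, 0, 0], [1, 8, 0, 0, 0], [0, 0, 0, 0, -48], [0, 0, 1, 0, 8], [0, 0, 0, 1, 5]]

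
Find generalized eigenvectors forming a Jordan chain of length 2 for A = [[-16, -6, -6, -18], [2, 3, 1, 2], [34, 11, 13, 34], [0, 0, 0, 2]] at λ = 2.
v_1 = [[-1, 0, 3, 0]]^T, v_2 = [[0, 1, -1, 0]]^T

We seek v_1 ∈ ker((A - 2I)^2) \ ker(A - 2I), then set v_{i+1} = (A - 2I) v_i.

One such chain is v_1 = [[-1, 0, 3, 0]]^T, v_2 = [[0, 1, -1, 0]]^T. Check: (A - 2I) v_2 = [[0, 0, 0, 0]]^T = 0.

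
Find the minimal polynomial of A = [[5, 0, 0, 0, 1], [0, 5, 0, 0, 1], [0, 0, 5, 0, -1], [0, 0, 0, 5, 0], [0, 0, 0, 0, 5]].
m_A(x) = (x - 5)^2

The characteristic polynomial factors as (x - 5)^5. The minimal polynomial is ∏(x - λ)^{k_λ} where k_λ is the size of the largest Jordan block at λ.

For λ = 5: rank(A - 5I) = 1, and the largest Jordan block has size 2 (the smallest k with rank((A - 5I)^k) = rank((A - 5I)^(k+1))).

So m_A(x) = (x - 5)^2.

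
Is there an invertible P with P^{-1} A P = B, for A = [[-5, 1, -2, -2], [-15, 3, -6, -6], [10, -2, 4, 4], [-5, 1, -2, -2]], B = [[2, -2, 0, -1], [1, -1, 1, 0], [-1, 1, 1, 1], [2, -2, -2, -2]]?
No.

Both have characteristic polynomial x^4 and minimal polynomial x^2. But rank(A) = 1 for A while rank(B) = 2 for B, so the number of Jordan blocks at λ = 0 differs. A and B are not similar.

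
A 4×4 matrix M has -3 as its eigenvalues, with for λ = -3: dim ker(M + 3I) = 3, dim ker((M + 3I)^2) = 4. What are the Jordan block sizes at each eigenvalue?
λ = -3: successive nullity increments [3, 1] count blocks of size ≥ k; block sizes are [2, 1, 1].

Jordan blocks: (-3, 2), (-3, 1), (-3, 1)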